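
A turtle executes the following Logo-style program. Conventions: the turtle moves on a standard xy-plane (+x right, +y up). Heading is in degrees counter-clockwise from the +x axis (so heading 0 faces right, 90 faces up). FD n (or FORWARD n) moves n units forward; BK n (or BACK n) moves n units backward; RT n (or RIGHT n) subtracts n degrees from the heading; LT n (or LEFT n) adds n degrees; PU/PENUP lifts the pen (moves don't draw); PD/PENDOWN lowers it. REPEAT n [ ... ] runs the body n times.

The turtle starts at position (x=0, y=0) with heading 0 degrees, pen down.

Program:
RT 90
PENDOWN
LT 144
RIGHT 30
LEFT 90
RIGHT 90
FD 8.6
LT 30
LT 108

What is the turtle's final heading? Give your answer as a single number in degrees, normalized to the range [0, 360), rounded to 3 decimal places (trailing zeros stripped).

Answer: 162

Derivation:
Executing turtle program step by step:
Start: pos=(0,0), heading=0, pen down
RT 90: heading 0 -> 270
PD: pen down
LT 144: heading 270 -> 54
RT 30: heading 54 -> 24
LT 90: heading 24 -> 114
RT 90: heading 114 -> 24
FD 8.6: (0,0) -> (7.856,3.498) [heading=24, draw]
LT 30: heading 24 -> 54
LT 108: heading 54 -> 162
Final: pos=(7.856,3.498), heading=162, 1 segment(s) drawn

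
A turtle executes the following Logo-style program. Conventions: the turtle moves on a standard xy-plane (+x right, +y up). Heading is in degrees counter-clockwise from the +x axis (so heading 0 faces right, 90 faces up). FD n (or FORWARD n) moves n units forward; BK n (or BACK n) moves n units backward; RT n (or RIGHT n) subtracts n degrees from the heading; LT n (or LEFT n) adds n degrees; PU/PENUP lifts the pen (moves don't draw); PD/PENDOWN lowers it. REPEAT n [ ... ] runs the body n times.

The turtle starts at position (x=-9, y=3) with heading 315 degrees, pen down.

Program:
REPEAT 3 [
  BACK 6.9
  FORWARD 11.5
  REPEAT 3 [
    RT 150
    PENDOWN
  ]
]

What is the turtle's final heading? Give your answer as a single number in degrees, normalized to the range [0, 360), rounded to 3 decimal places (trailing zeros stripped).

Executing turtle program step by step:
Start: pos=(-9,3), heading=315, pen down
REPEAT 3 [
  -- iteration 1/3 --
  BK 6.9: (-9,3) -> (-13.879,7.879) [heading=315, draw]
  FD 11.5: (-13.879,7.879) -> (-5.747,-0.253) [heading=315, draw]
  REPEAT 3 [
    -- iteration 1/3 --
    RT 150: heading 315 -> 165
    PD: pen down
    -- iteration 2/3 --
    RT 150: heading 165 -> 15
    PD: pen down
    -- iteration 3/3 --
    RT 150: heading 15 -> 225
    PD: pen down
  ]
  -- iteration 2/3 --
  BK 6.9: (-5.747,-0.253) -> (-0.868,4.626) [heading=225, draw]
  FD 11.5: (-0.868,4.626) -> (-9,-3.505) [heading=225, draw]
  REPEAT 3 [
    -- iteration 1/3 --
    RT 150: heading 225 -> 75
    PD: pen down
    -- iteration 2/3 --
    RT 150: heading 75 -> 285
    PD: pen down
    -- iteration 3/3 --
    RT 150: heading 285 -> 135
    PD: pen down
  ]
  -- iteration 3/3 --
  BK 6.9: (-9,-3.505) -> (-4.121,-8.384) [heading=135, draw]
  FD 11.5: (-4.121,-8.384) -> (-12.253,-0.253) [heading=135, draw]
  REPEAT 3 [
    -- iteration 1/3 --
    RT 150: heading 135 -> 345
    PD: pen down
    -- iteration 2/3 --
    RT 150: heading 345 -> 195
    PD: pen down
    -- iteration 3/3 --
    RT 150: heading 195 -> 45
    PD: pen down
  ]
]
Final: pos=(-12.253,-0.253), heading=45, 6 segment(s) drawn

Answer: 45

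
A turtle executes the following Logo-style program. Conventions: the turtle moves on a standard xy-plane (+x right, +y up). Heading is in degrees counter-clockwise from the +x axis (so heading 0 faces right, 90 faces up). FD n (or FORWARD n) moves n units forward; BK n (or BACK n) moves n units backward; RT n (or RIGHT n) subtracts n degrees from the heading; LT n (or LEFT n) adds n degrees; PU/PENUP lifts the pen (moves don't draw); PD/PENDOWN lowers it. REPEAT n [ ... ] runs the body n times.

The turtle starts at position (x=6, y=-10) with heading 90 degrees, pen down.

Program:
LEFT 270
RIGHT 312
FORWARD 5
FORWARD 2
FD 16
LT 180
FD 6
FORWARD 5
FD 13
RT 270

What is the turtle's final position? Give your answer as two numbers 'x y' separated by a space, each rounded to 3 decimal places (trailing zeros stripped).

Executing turtle program step by step:
Start: pos=(6,-10), heading=90, pen down
LT 270: heading 90 -> 0
RT 312: heading 0 -> 48
FD 5: (6,-10) -> (9.346,-6.284) [heading=48, draw]
FD 2: (9.346,-6.284) -> (10.684,-4.798) [heading=48, draw]
FD 16: (10.684,-4.798) -> (21.39,7.092) [heading=48, draw]
LT 180: heading 48 -> 228
FD 6: (21.39,7.092) -> (17.375,2.633) [heading=228, draw]
FD 5: (17.375,2.633) -> (14.03,-1.082) [heading=228, draw]
FD 13: (14.03,-1.082) -> (5.331,-10.743) [heading=228, draw]
RT 270: heading 228 -> 318
Final: pos=(5.331,-10.743), heading=318, 6 segment(s) drawn

Answer: 5.331 -10.743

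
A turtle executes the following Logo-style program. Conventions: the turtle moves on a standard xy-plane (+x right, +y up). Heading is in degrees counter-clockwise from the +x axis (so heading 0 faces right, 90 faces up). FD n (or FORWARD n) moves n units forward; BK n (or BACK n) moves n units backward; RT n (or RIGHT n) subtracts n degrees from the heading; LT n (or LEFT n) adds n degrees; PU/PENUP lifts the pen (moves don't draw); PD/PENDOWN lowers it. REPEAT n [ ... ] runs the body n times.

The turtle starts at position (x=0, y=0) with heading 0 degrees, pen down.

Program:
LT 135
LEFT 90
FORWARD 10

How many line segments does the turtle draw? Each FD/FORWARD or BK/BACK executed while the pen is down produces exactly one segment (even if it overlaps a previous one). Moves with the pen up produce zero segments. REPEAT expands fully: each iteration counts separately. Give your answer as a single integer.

Executing turtle program step by step:
Start: pos=(0,0), heading=0, pen down
LT 135: heading 0 -> 135
LT 90: heading 135 -> 225
FD 10: (0,0) -> (-7.071,-7.071) [heading=225, draw]
Final: pos=(-7.071,-7.071), heading=225, 1 segment(s) drawn
Segments drawn: 1

Answer: 1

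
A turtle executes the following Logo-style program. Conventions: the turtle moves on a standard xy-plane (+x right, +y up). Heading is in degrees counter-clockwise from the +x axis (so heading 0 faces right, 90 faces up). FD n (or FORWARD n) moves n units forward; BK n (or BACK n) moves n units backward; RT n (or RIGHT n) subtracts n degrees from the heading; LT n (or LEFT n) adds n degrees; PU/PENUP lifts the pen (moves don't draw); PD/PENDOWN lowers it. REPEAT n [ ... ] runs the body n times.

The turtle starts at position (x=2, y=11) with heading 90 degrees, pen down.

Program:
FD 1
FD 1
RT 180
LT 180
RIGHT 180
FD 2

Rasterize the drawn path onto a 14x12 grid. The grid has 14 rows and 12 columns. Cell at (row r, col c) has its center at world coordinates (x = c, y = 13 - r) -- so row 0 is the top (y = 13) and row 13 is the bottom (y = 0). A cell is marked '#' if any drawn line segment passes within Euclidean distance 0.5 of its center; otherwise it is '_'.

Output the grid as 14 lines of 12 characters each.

Segment 0: (2,11) -> (2,12)
Segment 1: (2,12) -> (2,13)
Segment 2: (2,13) -> (2,11)

Answer: __#_________
__#_________
__#_________
____________
____________
____________
____________
____________
____________
____________
____________
____________
____________
____________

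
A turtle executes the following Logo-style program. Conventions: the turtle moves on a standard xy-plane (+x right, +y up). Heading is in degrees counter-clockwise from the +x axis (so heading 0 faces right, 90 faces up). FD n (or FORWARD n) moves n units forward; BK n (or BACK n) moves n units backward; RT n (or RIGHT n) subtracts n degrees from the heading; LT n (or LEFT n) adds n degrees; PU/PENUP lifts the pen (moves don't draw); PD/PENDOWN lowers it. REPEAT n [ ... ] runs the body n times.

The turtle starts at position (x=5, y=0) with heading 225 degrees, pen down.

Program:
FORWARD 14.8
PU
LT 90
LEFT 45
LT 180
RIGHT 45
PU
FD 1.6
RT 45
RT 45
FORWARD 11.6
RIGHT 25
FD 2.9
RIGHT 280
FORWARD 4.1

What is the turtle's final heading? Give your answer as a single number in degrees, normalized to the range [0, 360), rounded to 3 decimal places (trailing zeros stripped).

Executing turtle program step by step:
Start: pos=(5,0), heading=225, pen down
FD 14.8: (5,0) -> (-5.465,-10.465) [heading=225, draw]
PU: pen up
LT 90: heading 225 -> 315
LT 45: heading 315 -> 0
LT 180: heading 0 -> 180
RT 45: heading 180 -> 135
PU: pen up
FD 1.6: (-5.465,-10.465) -> (-6.597,-9.334) [heading=135, move]
RT 45: heading 135 -> 90
RT 45: heading 90 -> 45
FD 11.6: (-6.597,-9.334) -> (1.606,-1.131) [heading=45, move]
RT 25: heading 45 -> 20
FD 2.9: (1.606,-1.131) -> (4.331,-0.14) [heading=20, move]
RT 280: heading 20 -> 100
FD 4.1: (4.331,-0.14) -> (3.619,3.898) [heading=100, move]
Final: pos=(3.619,3.898), heading=100, 1 segment(s) drawn

Answer: 100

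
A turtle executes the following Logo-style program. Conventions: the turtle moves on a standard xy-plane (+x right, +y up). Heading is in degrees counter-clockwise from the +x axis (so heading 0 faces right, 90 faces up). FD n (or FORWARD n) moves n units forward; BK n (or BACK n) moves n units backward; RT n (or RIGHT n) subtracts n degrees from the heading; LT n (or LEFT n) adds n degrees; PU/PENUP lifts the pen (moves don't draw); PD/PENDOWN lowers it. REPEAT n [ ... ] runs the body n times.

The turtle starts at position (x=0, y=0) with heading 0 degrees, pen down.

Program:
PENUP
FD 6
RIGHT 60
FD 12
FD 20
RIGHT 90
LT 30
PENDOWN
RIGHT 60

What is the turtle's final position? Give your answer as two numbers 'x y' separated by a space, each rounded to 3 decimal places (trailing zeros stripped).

Answer: 22 -27.713

Derivation:
Executing turtle program step by step:
Start: pos=(0,0), heading=0, pen down
PU: pen up
FD 6: (0,0) -> (6,0) [heading=0, move]
RT 60: heading 0 -> 300
FD 12: (6,0) -> (12,-10.392) [heading=300, move]
FD 20: (12,-10.392) -> (22,-27.713) [heading=300, move]
RT 90: heading 300 -> 210
LT 30: heading 210 -> 240
PD: pen down
RT 60: heading 240 -> 180
Final: pos=(22,-27.713), heading=180, 0 segment(s) drawn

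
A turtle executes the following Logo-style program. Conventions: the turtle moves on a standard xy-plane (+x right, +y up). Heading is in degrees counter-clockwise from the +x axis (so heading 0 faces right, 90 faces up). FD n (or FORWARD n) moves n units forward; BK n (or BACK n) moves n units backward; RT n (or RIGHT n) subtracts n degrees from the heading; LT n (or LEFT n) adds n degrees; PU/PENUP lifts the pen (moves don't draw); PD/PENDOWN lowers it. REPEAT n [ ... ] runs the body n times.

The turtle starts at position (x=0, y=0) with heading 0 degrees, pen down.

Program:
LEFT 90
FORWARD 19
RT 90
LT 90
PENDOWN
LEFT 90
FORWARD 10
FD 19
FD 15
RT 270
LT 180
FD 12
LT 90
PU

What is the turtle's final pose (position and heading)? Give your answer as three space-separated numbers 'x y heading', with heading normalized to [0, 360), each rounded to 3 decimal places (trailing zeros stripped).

Executing turtle program step by step:
Start: pos=(0,0), heading=0, pen down
LT 90: heading 0 -> 90
FD 19: (0,0) -> (0,19) [heading=90, draw]
RT 90: heading 90 -> 0
LT 90: heading 0 -> 90
PD: pen down
LT 90: heading 90 -> 180
FD 10: (0,19) -> (-10,19) [heading=180, draw]
FD 19: (-10,19) -> (-29,19) [heading=180, draw]
FD 15: (-29,19) -> (-44,19) [heading=180, draw]
RT 270: heading 180 -> 270
LT 180: heading 270 -> 90
FD 12: (-44,19) -> (-44,31) [heading=90, draw]
LT 90: heading 90 -> 180
PU: pen up
Final: pos=(-44,31), heading=180, 5 segment(s) drawn

Answer: -44 31 180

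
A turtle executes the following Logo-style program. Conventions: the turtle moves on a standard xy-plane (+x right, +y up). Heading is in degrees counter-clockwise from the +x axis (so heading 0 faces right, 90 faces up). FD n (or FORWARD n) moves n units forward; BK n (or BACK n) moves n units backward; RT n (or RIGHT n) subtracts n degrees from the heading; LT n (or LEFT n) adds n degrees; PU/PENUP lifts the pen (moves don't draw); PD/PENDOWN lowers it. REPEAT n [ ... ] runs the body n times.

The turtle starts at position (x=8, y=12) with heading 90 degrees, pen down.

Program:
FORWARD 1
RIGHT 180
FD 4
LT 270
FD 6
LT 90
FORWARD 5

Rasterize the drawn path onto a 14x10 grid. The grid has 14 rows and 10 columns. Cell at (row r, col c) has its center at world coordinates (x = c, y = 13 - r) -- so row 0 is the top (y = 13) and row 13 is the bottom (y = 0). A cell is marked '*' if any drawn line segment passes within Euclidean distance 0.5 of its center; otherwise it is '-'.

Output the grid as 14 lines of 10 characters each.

Answer: --------*-
--------*-
--------*-
--------*-
--*******-
--*-------
--*-------
--*-------
--*-------
--*-------
----------
----------
----------
----------

Derivation:
Segment 0: (8,12) -> (8,13)
Segment 1: (8,13) -> (8,9)
Segment 2: (8,9) -> (2,9)
Segment 3: (2,9) -> (2,4)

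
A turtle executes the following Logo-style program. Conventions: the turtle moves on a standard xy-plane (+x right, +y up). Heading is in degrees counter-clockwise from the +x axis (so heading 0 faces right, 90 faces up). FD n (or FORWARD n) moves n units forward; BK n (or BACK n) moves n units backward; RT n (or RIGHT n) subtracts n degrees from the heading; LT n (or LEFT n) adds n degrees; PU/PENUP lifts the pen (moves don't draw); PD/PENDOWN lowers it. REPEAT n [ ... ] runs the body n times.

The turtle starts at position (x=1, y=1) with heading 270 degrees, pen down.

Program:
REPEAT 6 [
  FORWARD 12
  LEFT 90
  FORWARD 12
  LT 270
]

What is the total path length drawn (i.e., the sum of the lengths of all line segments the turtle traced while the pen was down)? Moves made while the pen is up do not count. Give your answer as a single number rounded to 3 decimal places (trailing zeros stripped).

Answer: 144

Derivation:
Executing turtle program step by step:
Start: pos=(1,1), heading=270, pen down
REPEAT 6 [
  -- iteration 1/6 --
  FD 12: (1,1) -> (1,-11) [heading=270, draw]
  LT 90: heading 270 -> 0
  FD 12: (1,-11) -> (13,-11) [heading=0, draw]
  LT 270: heading 0 -> 270
  -- iteration 2/6 --
  FD 12: (13,-11) -> (13,-23) [heading=270, draw]
  LT 90: heading 270 -> 0
  FD 12: (13,-23) -> (25,-23) [heading=0, draw]
  LT 270: heading 0 -> 270
  -- iteration 3/6 --
  FD 12: (25,-23) -> (25,-35) [heading=270, draw]
  LT 90: heading 270 -> 0
  FD 12: (25,-35) -> (37,-35) [heading=0, draw]
  LT 270: heading 0 -> 270
  -- iteration 4/6 --
  FD 12: (37,-35) -> (37,-47) [heading=270, draw]
  LT 90: heading 270 -> 0
  FD 12: (37,-47) -> (49,-47) [heading=0, draw]
  LT 270: heading 0 -> 270
  -- iteration 5/6 --
  FD 12: (49,-47) -> (49,-59) [heading=270, draw]
  LT 90: heading 270 -> 0
  FD 12: (49,-59) -> (61,-59) [heading=0, draw]
  LT 270: heading 0 -> 270
  -- iteration 6/6 --
  FD 12: (61,-59) -> (61,-71) [heading=270, draw]
  LT 90: heading 270 -> 0
  FD 12: (61,-71) -> (73,-71) [heading=0, draw]
  LT 270: heading 0 -> 270
]
Final: pos=(73,-71), heading=270, 12 segment(s) drawn

Segment lengths:
  seg 1: (1,1) -> (1,-11), length = 12
  seg 2: (1,-11) -> (13,-11), length = 12
  seg 3: (13,-11) -> (13,-23), length = 12
  seg 4: (13,-23) -> (25,-23), length = 12
  seg 5: (25,-23) -> (25,-35), length = 12
  seg 6: (25,-35) -> (37,-35), length = 12
  seg 7: (37,-35) -> (37,-47), length = 12
  seg 8: (37,-47) -> (49,-47), length = 12
  seg 9: (49,-47) -> (49,-59), length = 12
  seg 10: (49,-59) -> (61,-59), length = 12
  seg 11: (61,-59) -> (61,-71), length = 12
  seg 12: (61,-71) -> (73,-71), length = 12
Total = 144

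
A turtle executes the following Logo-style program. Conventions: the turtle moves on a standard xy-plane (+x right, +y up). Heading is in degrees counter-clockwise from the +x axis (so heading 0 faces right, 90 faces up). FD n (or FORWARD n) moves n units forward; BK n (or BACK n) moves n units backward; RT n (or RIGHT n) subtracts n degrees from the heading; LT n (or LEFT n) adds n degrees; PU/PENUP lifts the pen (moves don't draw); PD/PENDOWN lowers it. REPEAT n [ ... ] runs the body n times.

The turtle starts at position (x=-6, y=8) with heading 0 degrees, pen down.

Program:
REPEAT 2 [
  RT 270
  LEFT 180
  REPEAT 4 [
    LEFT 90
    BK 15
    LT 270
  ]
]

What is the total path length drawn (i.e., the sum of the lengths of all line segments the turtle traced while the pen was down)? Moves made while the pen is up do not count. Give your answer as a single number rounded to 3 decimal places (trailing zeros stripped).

Answer: 120

Derivation:
Executing turtle program step by step:
Start: pos=(-6,8), heading=0, pen down
REPEAT 2 [
  -- iteration 1/2 --
  RT 270: heading 0 -> 90
  LT 180: heading 90 -> 270
  REPEAT 4 [
    -- iteration 1/4 --
    LT 90: heading 270 -> 0
    BK 15: (-6,8) -> (-21,8) [heading=0, draw]
    LT 270: heading 0 -> 270
    -- iteration 2/4 --
    LT 90: heading 270 -> 0
    BK 15: (-21,8) -> (-36,8) [heading=0, draw]
    LT 270: heading 0 -> 270
    -- iteration 3/4 --
    LT 90: heading 270 -> 0
    BK 15: (-36,8) -> (-51,8) [heading=0, draw]
    LT 270: heading 0 -> 270
    -- iteration 4/4 --
    LT 90: heading 270 -> 0
    BK 15: (-51,8) -> (-66,8) [heading=0, draw]
    LT 270: heading 0 -> 270
  ]
  -- iteration 2/2 --
  RT 270: heading 270 -> 0
  LT 180: heading 0 -> 180
  REPEAT 4 [
    -- iteration 1/4 --
    LT 90: heading 180 -> 270
    BK 15: (-66,8) -> (-66,23) [heading=270, draw]
    LT 270: heading 270 -> 180
    -- iteration 2/4 --
    LT 90: heading 180 -> 270
    BK 15: (-66,23) -> (-66,38) [heading=270, draw]
    LT 270: heading 270 -> 180
    -- iteration 3/4 --
    LT 90: heading 180 -> 270
    BK 15: (-66,38) -> (-66,53) [heading=270, draw]
    LT 270: heading 270 -> 180
    -- iteration 4/4 --
    LT 90: heading 180 -> 270
    BK 15: (-66,53) -> (-66,68) [heading=270, draw]
    LT 270: heading 270 -> 180
  ]
]
Final: pos=(-66,68), heading=180, 8 segment(s) drawn

Segment lengths:
  seg 1: (-6,8) -> (-21,8), length = 15
  seg 2: (-21,8) -> (-36,8), length = 15
  seg 3: (-36,8) -> (-51,8), length = 15
  seg 4: (-51,8) -> (-66,8), length = 15
  seg 5: (-66,8) -> (-66,23), length = 15
  seg 6: (-66,23) -> (-66,38), length = 15
  seg 7: (-66,38) -> (-66,53), length = 15
  seg 8: (-66,53) -> (-66,68), length = 15
Total = 120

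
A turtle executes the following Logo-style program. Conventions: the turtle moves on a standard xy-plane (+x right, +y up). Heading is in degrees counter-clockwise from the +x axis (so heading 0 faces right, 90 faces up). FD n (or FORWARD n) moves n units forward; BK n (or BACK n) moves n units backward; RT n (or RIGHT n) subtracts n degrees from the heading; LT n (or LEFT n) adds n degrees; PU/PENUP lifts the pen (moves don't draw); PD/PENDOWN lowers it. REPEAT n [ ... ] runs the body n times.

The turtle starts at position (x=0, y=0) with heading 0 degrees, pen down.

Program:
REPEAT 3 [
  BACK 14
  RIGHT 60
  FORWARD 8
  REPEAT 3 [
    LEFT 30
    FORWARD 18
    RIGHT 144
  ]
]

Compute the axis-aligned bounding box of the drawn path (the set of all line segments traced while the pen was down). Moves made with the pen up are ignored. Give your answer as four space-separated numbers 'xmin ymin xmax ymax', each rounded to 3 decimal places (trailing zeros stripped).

Executing turtle program step by step:
Start: pos=(0,0), heading=0, pen down
REPEAT 3 [
  -- iteration 1/3 --
  BK 14: (0,0) -> (-14,0) [heading=0, draw]
  RT 60: heading 0 -> 300
  FD 8: (-14,0) -> (-10,-6.928) [heading=300, draw]
  REPEAT 3 [
    -- iteration 1/3 --
    LT 30: heading 300 -> 330
    FD 18: (-10,-6.928) -> (5.588,-15.928) [heading=330, draw]
    RT 144: heading 330 -> 186
    -- iteration 2/3 --
    LT 30: heading 186 -> 216
    FD 18: (5.588,-15.928) -> (-8.974,-26.508) [heading=216, draw]
    RT 144: heading 216 -> 72
    -- iteration 3/3 --
    LT 30: heading 72 -> 102
    FD 18: (-8.974,-26.508) -> (-12.716,-8.902) [heading=102, draw]
    RT 144: heading 102 -> 318
  ]
  -- iteration 2/3 --
  BK 14: (-12.716,-8.902) -> (-23.12,0.466) [heading=318, draw]
  RT 60: heading 318 -> 258
  FD 8: (-23.12,0.466) -> (-24.784,-7.359) [heading=258, draw]
  REPEAT 3 [
    -- iteration 1/3 --
    LT 30: heading 258 -> 288
    FD 18: (-24.784,-7.359) -> (-19.221,-24.478) [heading=288, draw]
    RT 144: heading 288 -> 144
    -- iteration 2/3 --
    LT 30: heading 144 -> 174
    FD 18: (-19.221,-24.478) -> (-37.123,-22.597) [heading=174, draw]
    RT 144: heading 174 -> 30
    -- iteration 3/3 --
    LT 30: heading 30 -> 60
    FD 18: (-37.123,-22.597) -> (-28.123,-7.008) [heading=60, draw]
    RT 144: heading 60 -> 276
  ]
  -- iteration 3/3 --
  BK 14: (-28.123,-7.008) -> (-29.586,6.915) [heading=276, draw]
  RT 60: heading 276 -> 216
  FD 8: (-29.586,6.915) -> (-36.058,2.213) [heading=216, draw]
  REPEAT 3 [
    -- iteration 1/3 --
    LT 30: heading 216 -> 246
    FD 18: (-36.058,2.213) -> (-43.379,-14.231) [heading=246, draw]
    RT 144: heading 246 -> 102
    -- iteration 2/3 --
    LT 30: heading 102 -> 132
    FD 18: (-43.379,-14.231) -> (-55.424,-0.854) [heading=132, draw]
    RT 144: heading 132 -> 348
    -- iteration 3/3 --
    LT 30: heading 348 -> 18
    FD 18: (-55.424,-0.854) -> (-38.305,4.708) [heading=18, draw]
    RT 144: heading 18 -> 234
  ]
]
Final: pos=(-38.305,4.708), heading=234, 15 segment(s) drawn

Segment endpoints: x in {-55.424, -43.379, -38.305, -37.123, -36.058, -29.586, -28.123, -24.784, -23.12, -19.221, -14, -12.716, -10, -8.974, 0, 5.588}, y in {-26.508, -24.478, -22.597, -15.928, -14.231, -8.902, -7.359, -7.008, -6.928, -0.854, 0, 0.466, 2.213, 4.708, 6.915}
xmin=-55.424, ymin=-26.508, xmax=5.588, ymax=6.915

Answer: -55.424 -26.508 5.588 6.915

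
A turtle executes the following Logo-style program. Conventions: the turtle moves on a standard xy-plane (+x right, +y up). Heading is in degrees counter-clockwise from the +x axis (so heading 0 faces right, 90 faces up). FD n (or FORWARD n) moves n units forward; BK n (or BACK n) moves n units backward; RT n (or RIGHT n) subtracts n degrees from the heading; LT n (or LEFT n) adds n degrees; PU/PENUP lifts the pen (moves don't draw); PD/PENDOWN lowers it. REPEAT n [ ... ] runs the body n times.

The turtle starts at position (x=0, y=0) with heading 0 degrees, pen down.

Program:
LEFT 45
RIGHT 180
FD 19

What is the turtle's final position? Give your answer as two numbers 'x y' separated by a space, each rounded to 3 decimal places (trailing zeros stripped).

Answer: -13.435 -13.435

Derivation:
Executing turtle program step by step:
Start: pos=(0,0), heading=0, pen down
LT 45: heading 0 -> 45
RT 180: heading 45 -> 225
FD 19: (0,0) -> (-13.435,-13.435) [heading=225, draw]
Final: pos=(-13.435,-13.435), heading=225, 1 segment(s) drawn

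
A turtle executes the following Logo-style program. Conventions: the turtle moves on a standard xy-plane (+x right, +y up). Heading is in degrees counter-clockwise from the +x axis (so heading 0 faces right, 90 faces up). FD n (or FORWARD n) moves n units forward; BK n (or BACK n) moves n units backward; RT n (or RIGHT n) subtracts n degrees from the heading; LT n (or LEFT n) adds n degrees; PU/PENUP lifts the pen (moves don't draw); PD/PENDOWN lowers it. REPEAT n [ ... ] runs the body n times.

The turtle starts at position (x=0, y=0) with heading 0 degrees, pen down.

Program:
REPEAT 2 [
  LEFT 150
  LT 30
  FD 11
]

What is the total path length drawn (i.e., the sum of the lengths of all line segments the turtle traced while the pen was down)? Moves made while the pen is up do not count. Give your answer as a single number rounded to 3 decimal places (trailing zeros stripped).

Answer: 22

Derivation:
Executing turtle program step by step:
Start: pos=(0,0), heading=0, pen down
REPEAT 2 [
  -- iteration 1/2 --
  LT 150: heading 0 -> 150
  LT 30: heading 150 -> 180
  FD 11: (0,0) -> (-11,0) [heading=180, draw]
  -- iteration 2/2 --
  LT 150: heading 180 -> 330
  LT 30: heading 330 -> 0
  FD 11: (-11,0) -> (0,0) [heading=0, draw]
]
Final: pos=(0,0), heading=0, 2 segment(s) drawn

Segment lengths:
  seg 1: (0,0) -> (-11,0), length = 11
  seg 2: (-11,0) -> (0,0), length = 11
Total = 22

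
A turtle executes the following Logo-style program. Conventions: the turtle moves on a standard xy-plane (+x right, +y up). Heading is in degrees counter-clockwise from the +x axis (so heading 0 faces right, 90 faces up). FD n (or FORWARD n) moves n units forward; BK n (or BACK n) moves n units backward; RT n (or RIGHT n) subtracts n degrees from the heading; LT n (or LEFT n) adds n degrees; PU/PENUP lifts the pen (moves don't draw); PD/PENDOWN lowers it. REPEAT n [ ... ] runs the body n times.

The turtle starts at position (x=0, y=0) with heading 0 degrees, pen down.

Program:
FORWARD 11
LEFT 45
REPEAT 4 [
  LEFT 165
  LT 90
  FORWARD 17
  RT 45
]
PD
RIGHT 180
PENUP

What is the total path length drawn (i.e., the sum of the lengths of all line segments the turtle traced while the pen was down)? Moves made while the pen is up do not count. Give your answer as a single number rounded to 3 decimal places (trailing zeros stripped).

Answer: 79

Derivation:
Executing turtle program step by step:
Start: pos=(0,0), heading=0, pen down
FD 11: (0,0) -> (11,0) [heading=0, draw]
LT 45: heading 0 -> 45
REPEAT 4 [
  -- iteration 1/4 --
  LT 165: heading 45 -> 210
  LT 90: heading 210 -> 300
  FD 17: (11,0) -> (19.5,-14.722) [heading=300, draw]
  RT 45: heading 300 -> 255
  -- iteration 2/4 --
  LT 165: heading 255 -> 60
  LT 90: heading 60 -> 150
  FD 17: (19.5,-14.722) -> (4.778,-6.222) [heading=150, draw]
  RT 45: heading 150 -> 105
  -- iteration 3/4 --
  LT 165: heading 105 -> 270
  LT 90: heading 270 -> 0
  FD 17: (4.778,-6.222) -> (21.778,-6.222) [heading=0, draw]
  RT 45: heading 0 -> 315
  -- iteration 4/4 --
  LT 165: heading 315 -> 120
  LT 90: heading 120 -> 210
  FD 17: (21.778,-6.222) -> (7.055,-14.722) [heading=210, draw]
  RT 45: heading 210 -> 165
]
PD: pen down
RT 180: heading 165 -> 345
PU: pen up
Final: pos=(7.055,-14.722), heading=345, 5 segment(s) drawn

Segment lengths:
  seg 1: (0,0) -> (11,0), length = 11
  seg 2: (11,0) -> (19.5,-14.722), length = 17
  seg 3: (19.5,-14.722) -> (4.778,-6.222), length = 17
  seg 4: (4.778,-6.222) -> (21.778,-6.222), length = 17
  seg 5: (21.778,-6.222) -> (7.055,-14.722), length = 17
Total = 79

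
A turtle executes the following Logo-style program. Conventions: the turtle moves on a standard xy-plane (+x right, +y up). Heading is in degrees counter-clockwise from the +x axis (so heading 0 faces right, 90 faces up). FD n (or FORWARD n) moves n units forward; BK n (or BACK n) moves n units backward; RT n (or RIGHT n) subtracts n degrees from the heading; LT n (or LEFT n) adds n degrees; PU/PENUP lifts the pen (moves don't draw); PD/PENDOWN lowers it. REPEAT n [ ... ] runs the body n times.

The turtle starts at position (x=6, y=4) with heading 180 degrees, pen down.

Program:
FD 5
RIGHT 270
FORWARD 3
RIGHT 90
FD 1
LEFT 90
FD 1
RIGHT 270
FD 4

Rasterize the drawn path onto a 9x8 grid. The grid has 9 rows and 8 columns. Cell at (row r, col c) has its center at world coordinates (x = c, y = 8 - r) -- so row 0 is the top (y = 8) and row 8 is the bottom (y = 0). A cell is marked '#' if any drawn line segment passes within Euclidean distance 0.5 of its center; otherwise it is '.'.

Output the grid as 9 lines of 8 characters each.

Answer: ........
........
........
........
.######.
.#......
.#......
##......
#####...

Derivation:
Segment 0: (6,4) -> (1,4)
Segment 1: (1,4) -> (1,1)
Segment 2: (1,1) -> (0,1)
Segment 3: (0,1) -> (0,0)
Segment 4: (0,0) -> (4,0)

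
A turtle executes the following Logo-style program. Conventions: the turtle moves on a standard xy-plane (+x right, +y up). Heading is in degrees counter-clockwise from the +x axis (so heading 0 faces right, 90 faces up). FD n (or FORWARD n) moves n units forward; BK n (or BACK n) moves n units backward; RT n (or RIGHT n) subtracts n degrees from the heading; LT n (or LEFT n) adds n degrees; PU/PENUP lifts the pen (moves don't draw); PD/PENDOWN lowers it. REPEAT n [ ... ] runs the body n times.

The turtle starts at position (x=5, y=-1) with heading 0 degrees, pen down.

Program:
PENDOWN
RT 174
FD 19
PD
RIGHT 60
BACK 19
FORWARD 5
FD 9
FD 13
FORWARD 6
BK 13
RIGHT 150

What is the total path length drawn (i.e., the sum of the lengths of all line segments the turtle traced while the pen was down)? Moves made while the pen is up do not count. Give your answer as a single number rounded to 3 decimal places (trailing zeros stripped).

Executing turtle program step by step:
Start: pos=(5,-1), heading=0, pen down
PD: pen down
RT 174: heading 0 -> 186
FD 19: (5,-1) -> (-13.896,-2.986) [heading=186, draw]
PD: pen down
RT 60: heading 186 -> 126
BK 19: (-13.896,-2.986) -> (-2.728,-18.357) [heading=126, draw]
FD 5: (-2.728,-18.357) -> (-5.667,-14.312) [heading=126, draw]
FD 9: (-5.667,-14.312) -> (-10.957,-7.031) [heading=126, draw]
FD 13: (-10.957,-7.031) -> (-18.598,3.486) [heading=126, draw]
FD 6: (-18.598,3.486) -> (-22.125,8.34) [heading=126, draw]
BK 13: (-22.125,8.34) -> (-14.484,-2.177) [heading=126, draw]
RT 150: heading 126 -> 336
Final: pos=(-14.484,-2.177), heading=336, 7 segment(s) drawn

Segment lengths:
  seg 1: (5,-1) -> (-13.896,-2.986), length = 19
  seg 2: (-13.896,-2.986) -> (-2.728,-18.357), length = 19
  seg 3: (-2.728,-18.357) -> (-5.667,-14.312), length = 5
  seg 4: (-5.667,-14.312) -> (-10.957,-7.031), length = 9
  seg 5: (-10.957,-7.031) -> (-18.598,3.486), length = 13
  seg 6: (-18.598,3.486) -> (-22.125,8.34), length = 6
  seg 7: (-22.125,8.34) -> (-14.484,-2.177), length = 13
Total = 84

Answer: 84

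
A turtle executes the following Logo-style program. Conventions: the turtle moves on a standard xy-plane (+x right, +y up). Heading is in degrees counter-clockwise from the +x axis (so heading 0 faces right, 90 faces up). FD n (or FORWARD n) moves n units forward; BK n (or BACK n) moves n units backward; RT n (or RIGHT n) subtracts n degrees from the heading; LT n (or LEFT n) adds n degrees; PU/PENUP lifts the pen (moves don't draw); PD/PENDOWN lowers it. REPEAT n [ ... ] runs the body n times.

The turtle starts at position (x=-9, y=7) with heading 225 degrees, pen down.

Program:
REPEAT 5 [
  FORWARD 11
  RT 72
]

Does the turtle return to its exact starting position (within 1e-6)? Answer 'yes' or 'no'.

Executing turtle program step by step:
Start: pos=(-9,7), heading=225, pen down
REPEAT 5 [
  -- iteration 1/5 --
  FD 11: (-9,7) -> (-16.778,-0.778) [heading=225, draw]
  RT 72: heading 225 -> 153
  -- iteration 2/5 --
  FD 11: (-16.778,-0.778) -> (-26.579,4.216) [heading=153, draw]
  RT 72: heading 153 -> 81
  -- iteration 3/5 --
  FD 11: (-26.579,4.216) -> (-24.858,15.08) [heading=81, draw]
  RT 72: heading 81 -> 9
  -- iteration 4/5 --
  FD 11: (-24.858,15.08) -> (-13.994,16.801) [heading=9, draw]
  RT 72: heading 9 -> 297
  -- iteration 5/5 --
  FD 11: (-13.994,16.801) -> (-9,7) [heading=297, draw]
  RT 72: heading 297 -> 225
]
Final: pos=(-9,7), heading=225, 5 segment(s) drawn

Start position: (-9, 7)
Final position: (-9, 7)
Distance = 0; < 1e-6 -> CLOSED

Answer: yes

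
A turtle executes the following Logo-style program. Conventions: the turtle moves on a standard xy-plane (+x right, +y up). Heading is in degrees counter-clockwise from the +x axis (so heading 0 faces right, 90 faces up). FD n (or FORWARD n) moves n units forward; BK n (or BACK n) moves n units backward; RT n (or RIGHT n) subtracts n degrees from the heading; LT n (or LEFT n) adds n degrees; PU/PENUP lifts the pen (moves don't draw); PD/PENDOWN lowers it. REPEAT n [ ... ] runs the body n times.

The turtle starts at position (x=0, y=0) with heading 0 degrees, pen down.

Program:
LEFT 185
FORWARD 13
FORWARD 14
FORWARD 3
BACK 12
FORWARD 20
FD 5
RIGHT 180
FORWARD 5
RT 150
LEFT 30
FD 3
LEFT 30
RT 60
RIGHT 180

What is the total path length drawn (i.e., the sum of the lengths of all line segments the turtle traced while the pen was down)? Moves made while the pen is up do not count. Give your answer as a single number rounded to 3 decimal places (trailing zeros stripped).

Executing turtle program step by step:
Start: pos=(0,0), heading=0, pen down
LT 185: heading 0 -> 185
FD 13: (0,0) -> (-12.951,-1.133) [heading=185, draw]
FD 14: (-12.951,-1.133) -> (-26.897,-2.353) [heading=185, draw]
FD 3: (-26.897,-2.353) -> (-29.886,-2.615) [heading=185, draw]
BK 12: (-29.886,-2.615) -> (-17.932,-1.569) [heading=185, draw]
FD 20: (-17.932,-1.569) -> (-37.855,-3.312) [heading=185, draw]
FD 5: (-37.855,-3.312) -> (-42.836,-3.748) [heading=185, draw]
RT 180: heading 185 -> 5
FD 5: (-42.836,-3.748) -> (-37.855,-3.312) [heading=5, draw]
RT 150: heading 5 -> 215
LT 30: heading 215 -> 245
FD 3: (-37.855,-3.312) -> (-39.123,-6.031) [heading=245, draw]
LT 30: heading 245 -> 275
RT 60: heading 275 -> 215
RT 180: heading 215 -> 35
Final: pos=(-39.123,-6.031), heading=35, 8 segment(s) drawn

Segment lengths:
  seg 1: (0,0) -> (-12.951,-1.133), length = 13
  seg 2: (-12.951,-1.133) -> (-26.897,-2.353), length = 14
  seg 3: (-26.897,-2.353) -> (-29.886,-2.615), length = 3
  seg 4: (-29.886,-2.615) -> (-17.932,-1.569), length = 12
  seg 5: (-17.932,-1.569) -> (-37.855,-3.312), length = 20
  seg 6: (-37.855,-3.312) -> (-42.836,-3.748), length = 5
  seg 7: (-42.836,-3.748) -> (-37.855,-3.312), length = 5
  seg 8: (-37.855,-3.312) -> (-39.123,-6.031), length = 3
Total = 75

Answer: 75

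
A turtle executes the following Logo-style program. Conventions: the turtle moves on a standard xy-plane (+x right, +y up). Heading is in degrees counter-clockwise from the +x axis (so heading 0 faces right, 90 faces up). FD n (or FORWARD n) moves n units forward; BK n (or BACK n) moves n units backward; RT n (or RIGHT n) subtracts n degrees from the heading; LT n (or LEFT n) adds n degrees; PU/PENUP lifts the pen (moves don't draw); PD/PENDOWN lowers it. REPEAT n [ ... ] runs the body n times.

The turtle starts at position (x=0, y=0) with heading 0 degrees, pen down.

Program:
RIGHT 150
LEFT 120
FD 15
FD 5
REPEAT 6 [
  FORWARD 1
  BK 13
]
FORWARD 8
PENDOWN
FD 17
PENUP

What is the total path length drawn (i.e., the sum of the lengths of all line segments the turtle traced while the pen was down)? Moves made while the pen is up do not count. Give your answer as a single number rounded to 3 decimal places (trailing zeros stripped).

Answer: 129

Derivation:
Executing turtle program step by step:
Start: pos=(0,0), heading=0, pen down
RT 150: heading 0 -> 210
LT 120: heading 210 -> 330
FD 15: (0,0) -> (12.99,-7.5) [heading=330, draw]
FD 5: (12.99,-7.5) -> (17.321,-10) [heading=330, draw]
REPEAT 6 [
  -- iteration 1/6 --
  FD 1: (17.321,-10) -> (18.187,-10.5) [heading=330, draw]
  BK 13: (18.187,-10.5) -> (6.928,-4) [heading=330, draw]
  -- iteration 2/6 --
  FD 1: (6.928,-4) -> (7.794,-4.5) [heading=330, draw]
  BK 13: (7.794,-4.5) -> (-3.464,2) [heading=330, draw]
  -- iteration 3/6 --
  FD 1: (-3.464,2) -> (-2.598,1.5) [heading=330, draw]
  BK 13: (-2.598,1.5) -> (-13.856,8) [heading=330, draw]
  -- iteration 4/6 --
  FD 1: (-13.856,8) -> (-12.99,7.5) [heading=330, draw]
  BK 13: (-12.99,7.5) -> (-24.249,14) [heading=330, draw]
  -- iteration 5/6 --
  FD 1: (-24.249,14) -> (-23.383,13.5) [heading=330, draw]
  BK 13: (-23.383,13.5) -> (-34.641,20) [heading=330, draw]
  -- iteration 6/6 --
  FD 1: (-34.641,20) -> (-33.775,19.5) [heading=330, draw]
  BK 13: (-33.775,19.5) -> (-45.033,26) [heading=330, draw]
]
FD 8: (-45.033,26) -> (-38.105,22) [heading=330, draw]
PD: pen down
FD 17: (-38.105,22) -> (-23.383,13.5) [heading=330, draw]
PU: pen up
Final: pos=(-23.383,13.5), heading=330, 16 segment(s) drawn

Segment lengths:
  seg 1: (0,0) -> (12.99,-7.5), length = 15
  seg 2: (12.99,-7.5) -> (17.321,-10), length = 5
  seg 3: (17.321,-10) -> (18.187,-10.5), length = 1
  seg 4: (18.187,-10.5) -> (6.928,-4), length = 13
  seg 5: (6.928,-4) -> (7.794,-4.5), length = 1
  seg 6: (7.794,-4.5) -> (-3.464,2), length = 13
  seg 7: (-3.464,2) -> (-2.598,1.5), length = 1
  seg 8: (-2.598,1.5) -> (-13.856,8), length = 13
  seg 9: (-13.856,8) -> (-12.99,7.5), length = 1
  seg 10: (-12.99,7.5) -> (-24.249,14), length = 13
  seg 11: (-24.249,14) -> (-23.383,13.5), length = 1
  seg 12: (-23.383,13.5) -> (-34.641,20), length = 13
  seg 13: (-34.641,20) -> (-33.775,19.5), length = 1
  seg 14: (-33.775,19.5) -> (-45.033,26), length = 13
  seg 15: (-45.033,26) -> (-38.105,22), length = 8
  seg 16: (-38.105,22) -> (-23.383,13.5), length = 17
Total = 129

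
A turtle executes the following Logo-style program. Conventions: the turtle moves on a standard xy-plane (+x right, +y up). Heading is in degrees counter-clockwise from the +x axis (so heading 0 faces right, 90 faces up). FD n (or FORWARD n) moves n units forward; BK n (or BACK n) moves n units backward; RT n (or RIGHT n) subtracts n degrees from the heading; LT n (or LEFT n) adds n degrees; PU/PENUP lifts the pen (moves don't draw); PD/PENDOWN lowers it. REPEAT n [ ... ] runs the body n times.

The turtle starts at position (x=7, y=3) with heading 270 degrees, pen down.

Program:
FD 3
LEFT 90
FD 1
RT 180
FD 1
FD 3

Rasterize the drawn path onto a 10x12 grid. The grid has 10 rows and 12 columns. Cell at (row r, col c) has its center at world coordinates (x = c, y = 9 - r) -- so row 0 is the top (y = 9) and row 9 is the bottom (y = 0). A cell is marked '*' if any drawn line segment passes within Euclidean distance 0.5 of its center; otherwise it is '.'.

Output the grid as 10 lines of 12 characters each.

Answer: ............
............
............
............
............
............
.......*....
.......*....
.......*....
....*****...

Derivation:
Segment 0: (7,3) -> (7,0)
Segment 1: (7,0) -> (8,-0)
Segment 2: (8,-0) -> (7,-0)
Segment 3: (7,-0) -> (4,0)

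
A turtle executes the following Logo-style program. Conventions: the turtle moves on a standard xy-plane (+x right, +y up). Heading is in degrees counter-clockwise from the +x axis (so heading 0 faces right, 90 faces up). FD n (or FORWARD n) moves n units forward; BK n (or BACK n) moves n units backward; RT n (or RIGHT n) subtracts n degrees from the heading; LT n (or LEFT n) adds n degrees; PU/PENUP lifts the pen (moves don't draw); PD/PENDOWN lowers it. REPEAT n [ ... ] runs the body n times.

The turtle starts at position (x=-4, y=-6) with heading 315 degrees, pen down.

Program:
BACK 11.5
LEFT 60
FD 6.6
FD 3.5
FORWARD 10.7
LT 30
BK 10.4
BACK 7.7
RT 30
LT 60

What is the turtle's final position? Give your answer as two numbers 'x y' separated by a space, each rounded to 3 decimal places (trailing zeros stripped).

Answer: -4.839 -5.283

Derivation:
Executing turtle program step by step:
Start: pos=(-4,-6), heading=315, pen down
BK 11.5: (-4,-6) -> (-12.132,2.132) [heading=315, draw]
LT 60: heading 315 -> 15
FD 6.6: (-12.132,2.132) -> (-5.757,3.84) [heading=15, draw]
FD 3.5: (-5.757,3.84) -> (-2.376,4.746) [heading=15, draw]
FD 10.7: (-2.376,4.746) -> (7.96,7.515) [heading=15, draw]
LT 30: heading 15 -> 45
BK 10.4: (7.96,7.515) -> (0.606,0.161) [heading=45, draw]
BK 7.7: (0.606,0.161) -> (-4.839,-5.283) [heading=45, draw]
RT 30: heading 45 -> 15
LT 60: heading 15 -> 75
Final: pos=(-4.839,-5.283), heading=75, 6 segment(s) drawn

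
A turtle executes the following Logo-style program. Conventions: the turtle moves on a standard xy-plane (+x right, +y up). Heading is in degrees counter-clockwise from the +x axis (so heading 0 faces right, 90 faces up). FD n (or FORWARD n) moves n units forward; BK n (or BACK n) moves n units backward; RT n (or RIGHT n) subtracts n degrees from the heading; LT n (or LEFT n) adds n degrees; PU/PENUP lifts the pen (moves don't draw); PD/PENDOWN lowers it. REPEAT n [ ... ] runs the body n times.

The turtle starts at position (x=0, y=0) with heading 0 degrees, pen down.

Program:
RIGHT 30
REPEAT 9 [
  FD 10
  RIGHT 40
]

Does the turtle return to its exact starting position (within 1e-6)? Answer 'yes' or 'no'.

Answer: yes

Derivation:
Executing turtle program step by step:
Start: pos=(0,0), heading=0, pen down
RT 30: heading 0 -> 330
REPEAT 9 [
  -- iteration 1/9 --
  FD 10: (0,0) -> (8.66,-5) [heading=330, draw]
  RT 40: heading 330 -> 290
  -- iteration 2/9 --
  FD 10: (8.66,-5) -> (12.08,-14.397) [heading=290, draw]
  RT 40: heading 290 -> 250
  -- iteration 3/9 --
  FD 10: (12.08,-14.397) -> (8.66,-23.794) [heading=250, draw]
  RT 40: heading 250 -> 210
  -- iteration 4/9 --
  FD 10: (8.66,-23.794) -> (0,-28.794) [heading=210, draw]
  RT 40: heading 210 -> 170
  -- iteration 5/9 --
  FD 10: (0,-28.794) -> (-9.848,-27.057) [heading=170, draw]
  RT 40: heading 170 -> 130
  -- iteration 6/9 --
  FD 10: (-9.848,-27.057) -> (-16.276,-19.397) [heading=130, draw]
  RT 40: heading 130 -> 90
  -- iteration 7/9 --
  FD 10: (-16.276,-19.397) -> (-16.276,-9.397) [heading=90, draw]
  RT 40: heading 90 -> 50
  -- iteration 8/9 --
  FD 10: (-16.276,-9.397) -> (-9.848,-1.736) [heading=50, draw]
  RT 40: heading 50 -> 10
  -- iteration 9/9 --
  FD 10: (-9.848,-1.736) -> (0,0) [heading=10, draw]
  RT 40: heading 10 -> 330
]
Final: pos=(0,0), heading=330, 9 segment(s) drawn

Start position: (0, 0)
Final position: (0, 0)
Distance = 0; < 1e-6 -> CLOSED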